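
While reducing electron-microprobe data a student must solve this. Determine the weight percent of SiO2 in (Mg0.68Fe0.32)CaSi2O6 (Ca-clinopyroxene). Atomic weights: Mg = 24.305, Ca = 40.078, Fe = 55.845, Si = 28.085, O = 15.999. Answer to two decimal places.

53.02 wt%

M((Mg0.68Fe0.32)CaSi2O6) = 226.640 g/mol; M(SiO2) = 60.083 g/mol.
Moles SiO2 per formula unit = 2 Si ÷ 1 = 2.0000.
SiO2 fraction = (2.0000 × 60.083) / 226.640 = 120.166/226.640 = 0.5302.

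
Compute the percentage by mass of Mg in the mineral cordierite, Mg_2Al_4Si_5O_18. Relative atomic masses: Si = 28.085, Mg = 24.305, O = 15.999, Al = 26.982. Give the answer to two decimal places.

8.31 mass %

Formula mass = 2×24.305 + 4×26.982 + 5×28.085 + 18×15.999 = 584.945 g/mol, of which 48.610 g is Mg.
So Mg makes up 48.610/584.945 = 0.0831 of the mass, i.e. 8.31%.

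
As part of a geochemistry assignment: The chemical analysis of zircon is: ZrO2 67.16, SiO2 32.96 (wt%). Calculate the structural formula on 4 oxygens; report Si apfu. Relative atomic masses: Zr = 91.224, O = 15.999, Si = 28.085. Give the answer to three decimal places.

1.003 Si apfu

ZrO2: 67.16/123.222 = 0.54503 mol → 0.54503 mol Zr, 1.09006 mol O.
SiO2: 32.96/60.083 = 0.54857 mol → 0.54857 mol Si, 1.09714 mol O.
Total oxygen = 2.18720 mol. Normalization factor = 4/2.18720 = 1.82882.
Si per 4 O = 0.54857 × 1.82882 = 1.003.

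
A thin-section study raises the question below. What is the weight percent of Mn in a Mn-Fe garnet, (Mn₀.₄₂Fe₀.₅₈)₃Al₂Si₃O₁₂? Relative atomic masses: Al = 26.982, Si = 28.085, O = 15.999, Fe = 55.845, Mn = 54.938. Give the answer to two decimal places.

Molar mass of (Mn₀.₄₂Fe₀.₅₈)₃Al₂Si₃O₁₂: 1.26×54.938 + 1.74×55.845 + 2×26.982 + 3×28.085 + 12×15.999 = 496.599 g/mol.
Mass of Mn per formula unit: 1.26 × 54.938 = 69.222 g.
Weight fraction Mn = 69.222 / 496.599 = 0.1394.

13.94 wt%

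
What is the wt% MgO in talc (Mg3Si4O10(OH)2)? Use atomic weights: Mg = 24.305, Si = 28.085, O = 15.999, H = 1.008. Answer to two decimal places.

31.88 wt%

Molar mass of Mg3Si4O10(OH)2 = 3·24.305 + 4·28.085 + 12·15.999 + 2·1.008 = 379.259 g/mol.
Each formula unit contains 3 Mg, equivalent to 3/1 = 3.0000 mol MgO.
M(MgO) = 1×24.305 + 1×15.999 = 40.304 g/mol.
Mass of MgO per formula unit = 3.0000 × 40.304 = 120.912 g.
MgO wt% = 120.912 / 379.259 × 100 = 31.88%.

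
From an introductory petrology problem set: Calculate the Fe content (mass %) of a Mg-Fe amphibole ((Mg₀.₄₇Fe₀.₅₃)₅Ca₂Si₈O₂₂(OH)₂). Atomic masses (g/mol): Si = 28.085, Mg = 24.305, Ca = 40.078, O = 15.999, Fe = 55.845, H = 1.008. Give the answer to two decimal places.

Molar mass of (Mg₀.₄₇Fe₀.₅₃)₅Ca₂Si₈O₂₂(OH)₂: 2.35×24.305 + 2.65×55.845 + 2×40.078 + 8×28.085 + 24×15.999 + 2×1.008 = 895.934 g/mol.
Mass of Fe per formula unit: 2.65 × 55.845 = 147.989 g.
Weight fraction Fe = 147.989 / 895.934 = 0.1652.

16.52 mass %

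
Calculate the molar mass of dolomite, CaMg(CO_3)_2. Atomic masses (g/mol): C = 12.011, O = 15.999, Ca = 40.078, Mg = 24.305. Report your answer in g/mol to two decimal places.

Ca: 1 × 40.078 = 40.0780
Mg: 1 × 24.305 = 24.3050
C: 2 × 12.011 = 24.0220
O: 6 × 15.999 = 95.9940
Summing the contributions gives the formula mass.

184.40 g/mol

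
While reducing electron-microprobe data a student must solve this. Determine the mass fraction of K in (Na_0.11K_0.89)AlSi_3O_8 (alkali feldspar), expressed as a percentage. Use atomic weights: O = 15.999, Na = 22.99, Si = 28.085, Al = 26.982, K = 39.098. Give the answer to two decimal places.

Molar mass of (Na_0.11K_0.89)AlSi_3O_8: 0.11*22.99 + 0.89*39.098 + 1*26.982 + 3*28.085 + 8*15.999 = 276.555 g/mol.
Mass of K per formula unit: 0.89 × 39.098 = 34.797 g.
Weight fraction K = 34.797 / 276.555 = 0.1258.

12.58 mass %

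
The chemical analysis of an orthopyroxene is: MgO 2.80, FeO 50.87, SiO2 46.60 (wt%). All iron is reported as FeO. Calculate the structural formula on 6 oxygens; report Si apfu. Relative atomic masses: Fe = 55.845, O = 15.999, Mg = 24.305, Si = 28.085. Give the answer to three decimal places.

1.998 Si apfu

2.80 wt% MgO ÷ 40.304 g/mol = 0.06947 mol, giving 0.06947 Mg and 0.06947 O.
50.87 wt% FeO ÷ 71.844 g/mol = 0.70806 mol, giving 0.70806 Fe and 0.70806 O.
46.60 wt% SiO2 ÷ 60.083 g/mol = 0.77559 mol, giving 0.77559 Si and 1.55118 O.
Oxygen sums to 2.32871; scaling by 6/2.32871 = 2.57653 puts the formula on 6 O.
Si: 0.77559 × 2.57653 = 1.998 atoms per formula unit.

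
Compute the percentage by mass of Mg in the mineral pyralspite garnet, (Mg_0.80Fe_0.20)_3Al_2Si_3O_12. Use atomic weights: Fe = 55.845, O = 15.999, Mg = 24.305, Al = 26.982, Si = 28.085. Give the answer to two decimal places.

M((Mg_0.80Fe_0.20)_3Al_2Si_3O_12) = 422.046 g/mol.
Mg contributes 2.40 × 24.305 = 58.332 g per mole.
58.332/422.046 = 0.1382 → 13.82%.

13.82 weight percent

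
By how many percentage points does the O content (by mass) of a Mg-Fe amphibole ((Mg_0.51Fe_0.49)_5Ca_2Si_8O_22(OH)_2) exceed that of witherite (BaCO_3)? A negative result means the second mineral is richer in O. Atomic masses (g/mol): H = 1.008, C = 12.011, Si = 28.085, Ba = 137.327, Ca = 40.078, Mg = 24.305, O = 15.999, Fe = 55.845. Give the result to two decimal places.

M((Mg_0.51Fe_0.49)_5Ca_2Si_8O_22(OH)_2) = 889.626 g/mol, so wt% O = 383.976/889.626 × 100 = 43.16%.
M(BaCO_3) = 197.335 g/mol, so wt% O = 47.997/197.335 × 100 = 24.32%.
43.16 − 24.32 = 18.84 pp.

18.84 percentage points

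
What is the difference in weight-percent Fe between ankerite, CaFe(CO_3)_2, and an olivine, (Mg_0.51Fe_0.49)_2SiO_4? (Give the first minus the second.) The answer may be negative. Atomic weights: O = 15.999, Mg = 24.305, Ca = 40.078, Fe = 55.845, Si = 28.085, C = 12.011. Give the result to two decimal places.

Fe in CaFe(CO_3)_2: molar mass 215.939 g/mol; 1×55.845 = 55.845 g → 25.86 wt%.
Fe in (Mg_0.51Fe_0.49)_2SiO_4: molar mass 171.600 g/mol; 0.98×55.845 = 54.728 g → 31.89 wt%.
Difference = 25.86 − 31.89 = -6.03 percentage points.

-6.03 percentage points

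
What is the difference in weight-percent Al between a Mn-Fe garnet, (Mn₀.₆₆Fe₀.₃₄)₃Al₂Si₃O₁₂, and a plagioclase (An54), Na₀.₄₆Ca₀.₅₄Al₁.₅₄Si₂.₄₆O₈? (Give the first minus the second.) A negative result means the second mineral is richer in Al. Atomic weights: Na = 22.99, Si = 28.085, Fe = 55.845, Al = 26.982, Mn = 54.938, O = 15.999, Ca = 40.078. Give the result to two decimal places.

-4.46 percentage points

M((Mn₀.₆₆Fe₀.₃₄)₃Al₂Si₃O₁₂) = 495.946 g/mol, so wt% Al = 53.964/495.946 × 100 = 10.88%.
M(Na₀.₄₆Ca₀.₅₄Al₁.₅₄Si₂.₄₆O₈) = 270.851 g/mol, so wt% Al = 41.552/270.851 × 100 = 15.34%.
10.88 − 15.34 = -4.46 pp.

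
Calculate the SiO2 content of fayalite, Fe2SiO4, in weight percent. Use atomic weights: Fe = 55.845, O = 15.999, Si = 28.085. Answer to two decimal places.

29.49 wt%

Formula mass = 203.771 g/mol.
1 Si → 1.0000 mol SiO2 per formula unit; M(SiO2) = 60.083, so SiO2 mass = 60.083 g.
60.083/203.771 × 100 = 29.49 wt%.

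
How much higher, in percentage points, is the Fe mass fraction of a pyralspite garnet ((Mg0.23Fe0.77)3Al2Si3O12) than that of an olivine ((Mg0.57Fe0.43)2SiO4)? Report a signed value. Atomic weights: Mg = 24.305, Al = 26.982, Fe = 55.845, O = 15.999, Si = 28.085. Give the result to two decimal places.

M((Mg0.23Fe0.77)3Al2Si3O12) = 475.979 g/mol, so wt% Fe = 129.002/475.979 × 100 = 27.10%.
M((Mg0.57Fe0.43)2SiO4) = 167.815 g/mol, so wt% Fe = 48.027/167.815 × 100 = 28.62%.
27.10 − 28.62 = -1.52 pp.

-1.52 percentage points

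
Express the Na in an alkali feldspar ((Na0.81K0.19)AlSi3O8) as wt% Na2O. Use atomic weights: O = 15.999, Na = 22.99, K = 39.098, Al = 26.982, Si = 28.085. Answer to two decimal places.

9.46 wt%

Molar mass of (Na0.81K0.19)AlSi3O8 = 0.81×22.99 + 0.19×39.098 + 1×26.982 + 3×28.085 + 8×15.999 = 265.280 g/mol.
Each formula unit contains 0.81 Na, equivalent to 0.81/2 = 0.4050 mol Na2O.
M(Na2O) = 2×22.99 + 1×15.999 = 61.979 g/mol.
Mass of Na2O per formula unit = 0.4050 × 61.979 = 25.101 g.
Na2O wt% = 25.101 / 265.280 × 100 = 9.46%.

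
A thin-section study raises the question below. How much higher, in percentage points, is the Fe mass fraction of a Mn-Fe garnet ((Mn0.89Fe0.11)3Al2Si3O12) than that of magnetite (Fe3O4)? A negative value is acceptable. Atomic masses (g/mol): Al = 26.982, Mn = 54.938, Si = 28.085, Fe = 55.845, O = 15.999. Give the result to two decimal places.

-68.64 percentage points

First mineral: 18.429 g Fe in 495.320 g formula = 3.72 wt% Fe.
Second mineral: 167.535 g Fe in 231.531 g formula = 72.36 wt% Fe.
3.72% − 72.36% gives a difference of -68.64 percentage points.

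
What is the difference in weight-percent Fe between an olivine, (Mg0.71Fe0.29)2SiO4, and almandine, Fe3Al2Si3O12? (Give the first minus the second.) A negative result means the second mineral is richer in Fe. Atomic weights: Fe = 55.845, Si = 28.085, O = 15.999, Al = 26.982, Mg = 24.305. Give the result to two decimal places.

-13.29 percentage points

M((Mg0.71Fe0.29)2SiO4) = 158.984 g/mol, so wt% Fe = 32.390/158.984 × 100 = 20.37%.
M(Fe3Al2Si3O12) = 497.742 g/mol, so wt% Fe = 167.535/497.742 × 100 = 33.66%.
20.37 − 33.66 = -13.29 pp.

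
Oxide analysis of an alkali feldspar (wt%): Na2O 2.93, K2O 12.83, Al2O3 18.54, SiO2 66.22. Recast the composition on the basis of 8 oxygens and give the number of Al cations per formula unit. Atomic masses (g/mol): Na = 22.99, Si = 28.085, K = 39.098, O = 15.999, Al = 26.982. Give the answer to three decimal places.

0.992 Al apfu

Na2O: 2.93/61.979 = 0.04727 mol → 0.09454 mol Na, 0.04727 mol O.
K2O: 12.83/94.195 = 0.13621 mol → 0.27242 mol K, 0.13621 mol O.
Al2O3: 18.54/101.961 = 0.18183 mol → 0.36366 mol Al, 0.54549 mol O.
SiO2: 66.22/60.083 = 1.10214 mol → 1.10214 mol Si, 2.20428 mol O.
Total oxygen = 2.93325 mol. Normalization factor = 8/2.93325 = 2.72735.
Al per 8 O = 0.36366 × 2.72735 = 0.992.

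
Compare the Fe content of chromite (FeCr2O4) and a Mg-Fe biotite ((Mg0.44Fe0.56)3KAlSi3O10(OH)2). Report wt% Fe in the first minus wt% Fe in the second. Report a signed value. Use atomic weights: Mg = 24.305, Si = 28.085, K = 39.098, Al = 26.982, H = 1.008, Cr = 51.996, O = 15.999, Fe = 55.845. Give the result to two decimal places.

5.00 percentage points

First mineral: 55.845 g Fe in 223.833 g formula = 24.95 wt% Fe.
Second mineral: 93.820 g Fe in 470.241 g formula = 19.95 wt% Fe.
24.95% − 19.95% gives a difference of 5.00 percentage points.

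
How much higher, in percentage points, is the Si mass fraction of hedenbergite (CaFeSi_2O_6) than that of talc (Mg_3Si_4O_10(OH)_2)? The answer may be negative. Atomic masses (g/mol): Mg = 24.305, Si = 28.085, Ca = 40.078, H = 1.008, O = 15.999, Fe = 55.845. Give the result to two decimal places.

-6.98 percentage points

Si in CaFeSi_2O_6: molar mass 248.087 g/mol; 2×28.085 = 56.170 g → 22.64 wt%.
Si in Mg_3Si_4O_10(OH)_2: molar mass 379.259 g/mol; 4×28.085 = 112.340 g → 29.62 wt%.
Difference = 22.64 − 29.62 = -6.98 percentage points.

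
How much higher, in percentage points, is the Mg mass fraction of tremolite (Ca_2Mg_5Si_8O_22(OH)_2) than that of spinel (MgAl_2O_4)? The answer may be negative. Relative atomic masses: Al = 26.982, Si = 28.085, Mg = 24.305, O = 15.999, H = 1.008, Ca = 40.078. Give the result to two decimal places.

-2.12 percentage points

Mg in Ca_2Mg_5Si_8O_22(OH)_2: molar mass 812.353 g/mol; 5×24.305 = 121.525 g → 14.96 wt%.
Mg in MgAl_2O_4: molar mass 142.265 g/mol; 1×24.305 = 24.305 g → 17.08 wt%.
Difference = 14.96 − 17.08 = -2.12 percentage points.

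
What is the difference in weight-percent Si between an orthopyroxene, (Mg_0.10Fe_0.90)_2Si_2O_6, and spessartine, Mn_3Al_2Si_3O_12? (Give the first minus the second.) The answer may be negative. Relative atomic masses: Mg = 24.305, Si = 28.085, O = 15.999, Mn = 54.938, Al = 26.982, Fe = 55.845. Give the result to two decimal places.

First mineral: 56.170 g Si in 257.546 g formula = 21.81 wt% Si.
Second mineral: 84.255 g Si in 495.021 g formula = 17.02 wt% Si.
21.81% − 17.02% gives a difference of 4.79 percentage points.

4.79 percentage points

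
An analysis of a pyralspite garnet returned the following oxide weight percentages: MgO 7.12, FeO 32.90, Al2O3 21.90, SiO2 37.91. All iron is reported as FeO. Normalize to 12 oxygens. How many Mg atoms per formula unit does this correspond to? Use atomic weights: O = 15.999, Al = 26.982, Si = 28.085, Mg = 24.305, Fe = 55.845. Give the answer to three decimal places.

MgO: 7.12/40.304 = 0.17666 mol → 0.17666 mol Mg, 0.17666 mol O.
FeO: 32.90/71.844 = 0.45794 mol → 0.45794 mol Fe, 0.45794 mol O.
Al2O3: 21.90/101.961 = 0.21479 mol → 0.42958 mol Al, 0.64437 mol O.
SiO2: 37.91/60.083 = 0.63096 mol → 0.63096 mol Si, 1.26192 mol O.
Total oxygen = 2.54089 mol. Normalization factor = 12/2.54089 = 4.72275.
Mg per 12 O = 0.17666 × 4.72275 = 0.834.

0.834 Mg apfu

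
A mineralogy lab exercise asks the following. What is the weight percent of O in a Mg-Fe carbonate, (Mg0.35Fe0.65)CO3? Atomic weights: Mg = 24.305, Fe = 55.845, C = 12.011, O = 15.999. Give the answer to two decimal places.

45.79 mass %

Molar mass of (Mg0.35Fe0.65)CO3: 0.35×24.305 + 0.65×55.845 + 1×12.011 + 3×15.999 = 104.814 g/mol.
Mass of O per formula unit: 3 × 15.999 = 47.997 g.
Weight fraction O = 47.997 / 104.814 = 0.4579.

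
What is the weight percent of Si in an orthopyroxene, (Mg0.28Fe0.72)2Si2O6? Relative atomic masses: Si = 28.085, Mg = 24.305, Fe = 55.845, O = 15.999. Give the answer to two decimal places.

Formula mass = 0.56*24.305 + 1.44*55.845 + 2*28.085 + 6*15.999 = 246.192 g/mol, of which 56.170 g is Si.
So Si makes up 56.170/246.192 = 0.2282 of the mass, i.e. 22.82%.

22.82 weight percent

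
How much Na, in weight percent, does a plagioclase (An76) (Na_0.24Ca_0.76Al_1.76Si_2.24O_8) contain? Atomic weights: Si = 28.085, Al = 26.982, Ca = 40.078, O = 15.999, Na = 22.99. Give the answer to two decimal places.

2.01 weight percent

Molar mass of Na_0.24Ca_0.76Al_1.76Si_2.24O_8: 0.24·22.99 + 0.76·40.078 + 1.76·26.982 + 2.24·28.085 + 8·15.999 = 274.368 g/mol.
Mass of Na per formula unit: 0.24 × 22.99 = 5.518 g.
Weight fraction Na = 5.518 / 274.368 = 0.0201.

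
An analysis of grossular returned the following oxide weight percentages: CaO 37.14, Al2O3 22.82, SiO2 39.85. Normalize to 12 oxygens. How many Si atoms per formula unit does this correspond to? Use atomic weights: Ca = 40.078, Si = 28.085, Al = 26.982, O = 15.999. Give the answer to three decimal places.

2.992 Si apfu

CaO: 37.14/56.077 = 0.66230 mol → 0.66230 mol Ca, 0.66230 mol O.
Al2O3: 22.82/101.961 = 0.22381 mol → 0.44762 mol Al, 0.67143 mol O.
SiO2: 39.85/60.083 = 0.66325 mol → 0.66325 mol Si, 1.32650 mol O.
Total oxygen = 2.66023 mol. Normalization factor = 12/2.66023 = 4.51089.
Si per 12 O = 0.66325 × 4.51089 = 2.992.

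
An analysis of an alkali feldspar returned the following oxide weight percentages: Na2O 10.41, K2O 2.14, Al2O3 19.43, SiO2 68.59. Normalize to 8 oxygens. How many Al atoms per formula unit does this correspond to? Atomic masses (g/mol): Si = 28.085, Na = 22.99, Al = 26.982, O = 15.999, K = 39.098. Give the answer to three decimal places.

Na2O (M=61.979): mol = 0.16796; Na = 0.33592, O = 0.16796.
K2O (M=94.195): mol = 0.02272; K = 0.04544, O = 0.02272.
Al2O3 (M=101.961): mol = 0.19056; Al = 0.38112, O = 0.57168.
SiO2 (M=60.083): mol = 1.14159; Si = 1.14159, O = 2.28318.
ΣO = 3.04554; factor = 8/ΣO = 2.62679.
Al apfu = 0.38112 × 2.62679 = 1.001.

1.001 Al apfu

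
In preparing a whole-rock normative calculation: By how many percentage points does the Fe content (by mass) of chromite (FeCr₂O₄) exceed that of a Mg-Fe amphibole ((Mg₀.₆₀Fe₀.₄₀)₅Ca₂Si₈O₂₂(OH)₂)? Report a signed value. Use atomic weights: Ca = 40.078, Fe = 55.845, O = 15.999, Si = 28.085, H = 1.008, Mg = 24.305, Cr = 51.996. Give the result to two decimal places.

12.19 percentage points

M(FeCr₂O₄) = 223.833 g/mol, so wt% Fe = 55.845/223.833 × 100 = 24.95%.
M((Mg₀.₆₀Fe₀.₄₀)₅Ca₂Si₈O₂₂(OH)₂) = 875.433 g/mol, so wt% Fe = 111.690/875.433 × 100 = 12.76%.
24.95 − 12.76 = 12.19 pp.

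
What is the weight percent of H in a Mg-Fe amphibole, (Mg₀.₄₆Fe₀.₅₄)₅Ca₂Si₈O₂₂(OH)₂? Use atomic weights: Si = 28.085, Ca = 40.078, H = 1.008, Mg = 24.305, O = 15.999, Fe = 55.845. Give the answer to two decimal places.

Formula mass = 2.30·24.305 + 2.70·55.845 + 2·40.078 + 8·28.085 + 24·15.999 + 2·1.008 = 897.511 g/mol, of which 2.016 g is H.
So H makes up 2.016/897.511 = 0.0022 of the mass, i.e. 0.22%.

0.22 wt%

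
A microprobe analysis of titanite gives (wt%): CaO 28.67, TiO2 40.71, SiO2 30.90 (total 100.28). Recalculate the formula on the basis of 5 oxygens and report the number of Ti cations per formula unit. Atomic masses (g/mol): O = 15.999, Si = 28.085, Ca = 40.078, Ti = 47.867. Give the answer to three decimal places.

CaO: 28.67/56.077 = 0.51126 mol → 0.51126 mol Ca, 0.51126 mol O.
TiO2: 40.71/79.865 = 0.50974 mol → 0.50974 mol Ti, 1.01948 mol O.
SiO2: 30.90/60.083 = 0.51429 mol → 0.51429 mol Si, 1.02858 mol O.
Total oxygen = 2.55932 mol. Normalization factor = 5/2.55932 = 1.95364.
Ti per 5 O = 0.50974 × 1.95364 = 0.996.

0.996 Ti apfu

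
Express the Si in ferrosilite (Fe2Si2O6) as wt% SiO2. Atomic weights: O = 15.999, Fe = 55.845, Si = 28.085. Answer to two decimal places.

Formula mass = 263.854 g/mol.
2 Si → 2.0000 mol SiO2 per formula unit; M(SiO2) = 60.083, so SiO2 mass = 120.166 g.
120.166/263.854 × 100 = 45.54 wt%.

45.54 wt%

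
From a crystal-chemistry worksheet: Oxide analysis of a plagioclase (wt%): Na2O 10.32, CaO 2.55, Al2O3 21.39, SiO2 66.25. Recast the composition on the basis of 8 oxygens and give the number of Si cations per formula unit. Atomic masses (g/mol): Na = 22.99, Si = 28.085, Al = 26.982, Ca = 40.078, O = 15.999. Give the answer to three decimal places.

Na2O (M=61.979): mol = 0.16651; Na = 0.33302, O = 0.16651.
CaO (M=56.077): mol = 0.04547; Ca = 0.04547, O = 0.04547.
Al2O3 (M=101.961): mol = 0.20979; Al = 0.41958, O = 0.62937.
SiO2 (M=60.083): mol = 1.10264; Si = 1.10264, O = 2.20528.
ΣO = 3.04663; factor = 8/ΣO = 2.62585.
Si apfu = 1.10264 × 2.62585 = 2.895.

2.895 Si apfu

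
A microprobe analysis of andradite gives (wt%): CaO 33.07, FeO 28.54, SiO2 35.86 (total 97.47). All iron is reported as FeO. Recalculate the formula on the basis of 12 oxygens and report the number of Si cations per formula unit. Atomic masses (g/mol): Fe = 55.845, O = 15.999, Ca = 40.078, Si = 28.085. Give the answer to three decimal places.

CaO: 33.07/56.077 = 0.58972 mol → 0.58972 mol Ca, 0.58972 mol O.
FeO: 28.54/71.844 = 0.39725 mol → 0.39725 mol Fe, 0.39725 mol O.
SiO2: 35.86/60.083 = 0.59684 mol → 0.59684 mol Si, 1.19368 mol O.
Total oxygen = 2.18065 mol. Normalization factor = 12/2.18065 = 5.50295.
Si per 12 O = 0.59684 × 5.50295 = 3.284.

3.284 Si apfu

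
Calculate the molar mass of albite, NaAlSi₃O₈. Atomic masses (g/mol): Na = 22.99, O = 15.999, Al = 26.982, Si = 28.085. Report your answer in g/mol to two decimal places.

262.22 g/mol

M = 1(22.99) + 1(26.982) + 3(28.085) + 8(15.999)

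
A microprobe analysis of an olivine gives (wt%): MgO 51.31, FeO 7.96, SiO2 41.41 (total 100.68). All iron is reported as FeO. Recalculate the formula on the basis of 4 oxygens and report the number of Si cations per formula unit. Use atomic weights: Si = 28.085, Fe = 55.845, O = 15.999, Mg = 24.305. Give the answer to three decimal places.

0.998 Si apfu

MgO (M=40.304): mol = 1.27307; Mg = 1.27307, O = 1.27307.
FeO (M=71.844): mol = 0.11080; Fe = 0.11080, O = 0.11080.
SiO2 (M=60.083): mol = 0.68921; Si = 0.68921, O = 1.37842.
ΣO = 2.76229; factor = 4/ΣO = 1.44807.
Si apfu = 0.68921 × 1.44807 = 0.998.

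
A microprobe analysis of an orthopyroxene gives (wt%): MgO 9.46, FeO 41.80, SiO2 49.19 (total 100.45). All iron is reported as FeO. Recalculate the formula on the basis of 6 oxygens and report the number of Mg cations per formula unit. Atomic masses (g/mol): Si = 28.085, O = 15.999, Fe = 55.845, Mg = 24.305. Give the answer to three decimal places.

0.574 Mg apfu

MgO (M=40.304): mol = 0.23472; Mg = 0.23472, O = 0.23472.
FeO (M=71.844): mol = 0.58182; Fe = 0.58182, O = 0.58182.
SiO2 (M=60.083): mol = 0.81870; Si = 0.81870, O = 1.63740.
ΣO = 2.45394; factor = 6/ΣO = 2.44505.
Mg apfu = 0.23472 × 2.44505 = 0.574.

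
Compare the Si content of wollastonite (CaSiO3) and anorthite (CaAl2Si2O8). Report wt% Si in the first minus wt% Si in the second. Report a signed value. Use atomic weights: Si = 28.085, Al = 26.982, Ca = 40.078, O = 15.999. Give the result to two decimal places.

3.99 percentage points

Si in CaSiO3: molar mass 116.160 g/mol; 1×28.085 = 28.085 g → 24.18 wt%.
Si in CaAl2Si2O8: molar mass 278.204 g/mol; 2×28.085 = 56.170 g → 20.19 wt%.
Difference = 24.18 − 20.19 = 3.99 percentage points.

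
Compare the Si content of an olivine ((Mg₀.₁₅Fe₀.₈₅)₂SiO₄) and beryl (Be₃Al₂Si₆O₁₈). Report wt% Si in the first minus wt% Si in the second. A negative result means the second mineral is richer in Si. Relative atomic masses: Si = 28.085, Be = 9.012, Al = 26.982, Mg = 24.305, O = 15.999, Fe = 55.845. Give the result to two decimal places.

First mineral: 28.085 g Si in 194.309 g formula = 14.45 wt% Si.
Second mineral: 168.510 g Si in 537.492 g formula = 31.35 wt% Si.
14.45% − 31.35% gives a difference of -16.90 percentage points.

-16.90 percentage points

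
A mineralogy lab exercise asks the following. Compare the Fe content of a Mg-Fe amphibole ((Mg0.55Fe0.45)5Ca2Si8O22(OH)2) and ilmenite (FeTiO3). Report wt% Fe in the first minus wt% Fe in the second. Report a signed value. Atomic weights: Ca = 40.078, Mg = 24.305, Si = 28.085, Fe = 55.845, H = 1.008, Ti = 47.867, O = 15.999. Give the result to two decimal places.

-22.59 percentage points

Fe in (Mg0.55Fe0.45)5Ca2Si8O22(OH)2: molar mass 883.318 g/mol; 2.25×55.845 = 125.651 g → 14.22 wt%.
Fe in FeTiO3: molar mass 151.709 g/mol; 1×55.845 = 55.845 g → 36.81 wt%.
Difference = 14.22 − 36.81 = -22.59 percentage points.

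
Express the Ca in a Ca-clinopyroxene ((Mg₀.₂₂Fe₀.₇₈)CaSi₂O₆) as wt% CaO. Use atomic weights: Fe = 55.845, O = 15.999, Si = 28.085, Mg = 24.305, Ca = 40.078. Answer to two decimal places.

M((Mg₀.₂₂Fe₀.₇₈)CaSi₂O₆) = 241.148 g/mol; M(CaO) = 56.077 g/mol.
Moles CaO per formula unit = 1 Ca ÷ 1 = 1.0000.
CaO fraction = (1.0000 × 56.077) / 241.148 = 56.077/241.148 = 0.2325.

23.25 wt%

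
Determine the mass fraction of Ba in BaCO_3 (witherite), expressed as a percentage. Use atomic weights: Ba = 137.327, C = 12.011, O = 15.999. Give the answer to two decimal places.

Molar mass of BaCO_3: 1×137.327 + 1×12.011 + 3×15.999 = 197.335 g/mol.
Mass of Ba per formula unit: 1 × 137.327 = 137.327 g.
Weight fraction Ba = 137.327 / 197.335 = 0.6959.

69.59 weight percent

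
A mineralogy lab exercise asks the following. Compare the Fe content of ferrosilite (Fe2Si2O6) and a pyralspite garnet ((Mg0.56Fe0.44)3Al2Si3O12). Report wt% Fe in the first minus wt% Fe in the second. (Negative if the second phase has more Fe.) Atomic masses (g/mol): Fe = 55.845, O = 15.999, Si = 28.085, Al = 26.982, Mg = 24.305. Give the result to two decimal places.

Fe in Fe2Si2O6: molar mass 263.854 g/mol; 2×55.845 = 111.690 g → 42.33 wt%.
Fe in (Mg0.56Fe0.44)3Al2Si3O12: molar mass 444.755 g/mol; 1.32×55.845 = 73.715 g → 16.57 wt%.
Difference = 42.33 − 16.57 = 25.76 percentage points.

25.76 percentage points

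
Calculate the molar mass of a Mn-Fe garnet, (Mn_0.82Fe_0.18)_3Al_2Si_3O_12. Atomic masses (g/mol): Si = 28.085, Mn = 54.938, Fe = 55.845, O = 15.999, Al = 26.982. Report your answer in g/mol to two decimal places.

495.51 g/mol

M = 2.46×54.938 + 0.54×55.845 + 2×26.982 + 3×28.085 + 12×15.999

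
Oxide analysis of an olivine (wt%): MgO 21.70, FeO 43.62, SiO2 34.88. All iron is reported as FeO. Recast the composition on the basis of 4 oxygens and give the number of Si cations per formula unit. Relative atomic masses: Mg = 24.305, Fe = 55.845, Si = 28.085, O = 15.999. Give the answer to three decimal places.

21.70 wt% MgO ÷ 40.304 g/mol = 0.53841 mol, giving 0.53841 Mg and 0.53841 O.
43.62 wt% FeO ÷ 71.844 g/mol = 0.60715 mol, giving 0.60715 Fe and 0.60715 O.
34.88 wt% SiO2 ÷ 60.083 g/mol = 0.58053 mol, giving 0.58053 Si and 1.16106 O.
Oxygen sums to 2.30662; scaling by 4/2.30662 = 1.73414 puts the formula on 4 O.
Si: 0.58053 × 1.73414 = 1.007 atoms per formula unit.

1.007 Si apfu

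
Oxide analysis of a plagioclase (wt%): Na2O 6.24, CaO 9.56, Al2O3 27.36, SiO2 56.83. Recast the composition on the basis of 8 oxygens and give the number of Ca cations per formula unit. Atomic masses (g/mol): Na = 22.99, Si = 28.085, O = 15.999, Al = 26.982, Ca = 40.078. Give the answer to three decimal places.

0.460 Ca apfu

Na2O: 6.24/61.979 = 0.10068 mol → 0.20136 mol Na, 0.10068 mol O.
CaO: 9.56/56.077 = 0.17048 mol → 0.17048 mol Ca, 0.17048 mol O.
Al2O3: 27.36/101.961 = 0.26834 mol → 0.53668 mol Al, 0.80502 mol O.
SiO2: 56.83/60.083 = 0.94586 mol → 0.94586 mol Si, 1.89172 mol O.
Total oxygen = 2.96790 mol. Normalization factor = 8/2.96790 = 2.69551.
Ca per 8 O = 0.17048 × 2.69551 = 0.460.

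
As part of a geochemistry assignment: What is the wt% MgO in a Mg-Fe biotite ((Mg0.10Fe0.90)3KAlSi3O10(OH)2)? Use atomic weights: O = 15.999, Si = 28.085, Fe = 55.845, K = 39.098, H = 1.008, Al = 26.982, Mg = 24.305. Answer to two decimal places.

2.41 wt%

Molar mass of (Mg0.10Fe0.90)3KAlSi3O10(OH)2 = 0.30×24.305 + 2.70×55.845 + 1×39.098 + 1×26.982 + 3×28.085 + 12×15.999 + 2×1.008 = 502.412 g/mol.
Each formula unit contains 0.30 Mg, equivalent to 0.30/1 = 0.3000 mol MgO.
M(MgO) = 1×24.305 + 1×15.999 = 40.304 g/mol.
Mass of MgO per formula unit = 0.3000 × 40.304 = 12.091 g.
MgO wt% = 12.091 / 502.412 × 100 = 2.41%.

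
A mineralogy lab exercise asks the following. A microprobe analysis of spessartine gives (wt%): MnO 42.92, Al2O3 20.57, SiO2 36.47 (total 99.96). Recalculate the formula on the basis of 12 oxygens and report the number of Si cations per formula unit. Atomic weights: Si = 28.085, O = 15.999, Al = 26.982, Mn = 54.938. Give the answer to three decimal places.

3.005 Si apfu

42.92 wt% MnO ÷ 70.937 g/mol = 0.60504 mol, giving 0.60504 Mn and 0.60504 O.
20.57 wt% Al2O3 ÷ 101.961 g/mol = 0.20174 mol, giving 0.40348 Al and 0.60522 O.
36.47 wt% SiO2 ÷ 60.083 g/mol = 0.60699 mol, giving 0.60699 Si and 1.21398 O.
Oxygen sums to 2.42424; scaling by 12/2.42424 = 4.95000 puts the formula on 12 O.
Si: 0.60699 × 4.95000 = 3.005 atoms per formula unit.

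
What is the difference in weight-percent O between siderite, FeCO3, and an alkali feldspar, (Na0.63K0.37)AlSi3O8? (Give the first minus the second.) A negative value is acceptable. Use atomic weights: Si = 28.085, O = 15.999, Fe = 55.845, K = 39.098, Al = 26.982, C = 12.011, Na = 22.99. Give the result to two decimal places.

-6.30 percentage points

M(FeCO3) = 115.853 g/mol, so wt% O = 47.997/115.853 × 100 = 41.43%.
M((Na0.63K0.37)AlSi3O8) = 268.179 g/mol, so wt% O = 127.992/268.179 × 100 = 47.73%.
41.43 − 47.73 = -6.30 pp.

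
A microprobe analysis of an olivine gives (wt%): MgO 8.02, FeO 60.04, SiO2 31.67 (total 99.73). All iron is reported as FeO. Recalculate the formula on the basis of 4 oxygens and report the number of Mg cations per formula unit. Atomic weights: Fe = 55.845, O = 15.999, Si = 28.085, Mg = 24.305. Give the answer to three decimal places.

MgO (M=40.304): mol = 0.19899; Mg = 0.19899, O = 0.19899.
FeO (M=71.844): mol = 0.83570; Fe = 0.83570, O = 0.83570.
SiO2 (M=60.083): mol = 0.52710; Si = 0.52710, O = 1.05420.
ΣO = 2.08889; factor = 4/ΣO = 1.91489.
Mg apfu = 0.19899 × 1.91489 = 0.381.

0.381 Mg apfu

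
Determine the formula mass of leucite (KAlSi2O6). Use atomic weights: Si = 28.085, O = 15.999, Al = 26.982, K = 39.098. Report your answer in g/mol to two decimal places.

The formula mass is the sum 1*39.098 + 1*26.982 + 2*28.085 + 6*15.999.

218.24 g/mol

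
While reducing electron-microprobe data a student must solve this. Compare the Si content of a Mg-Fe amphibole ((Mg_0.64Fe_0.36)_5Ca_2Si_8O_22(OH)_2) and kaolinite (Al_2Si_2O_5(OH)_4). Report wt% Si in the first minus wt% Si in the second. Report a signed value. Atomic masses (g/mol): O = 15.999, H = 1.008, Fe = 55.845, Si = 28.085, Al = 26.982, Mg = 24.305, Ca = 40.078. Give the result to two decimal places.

Si in (Mg_0.64Fe_0.36)_5Ca_2Si_8O_22(OH)_2: molar mass 869.125 g/mol; 8×28.085 = 224.680 g → 25.85 wt%.
Si in Al_2Si_2O_5(OH)_4: molar mass 258.157 g/mol; 2×28.085 = 56.170 g → 21.76 wt%.
Difference = 25.85 − 21.76 = 4.09 percentage points.

4.09 percentage points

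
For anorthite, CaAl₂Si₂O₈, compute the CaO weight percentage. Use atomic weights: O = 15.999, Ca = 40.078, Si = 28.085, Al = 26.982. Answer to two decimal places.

20.16 wt%

M(CaAl₂Si₂O₈) = 278.204 g/mol; M(CaO) = 56.077 g/mol.
Moles CaO per formula unit = 1 Ca ÷ 1 = 1.0000.
CaO fraction = (1.0000 × 56.077) / 278.204 = 56.077/278.204 = 0.2016.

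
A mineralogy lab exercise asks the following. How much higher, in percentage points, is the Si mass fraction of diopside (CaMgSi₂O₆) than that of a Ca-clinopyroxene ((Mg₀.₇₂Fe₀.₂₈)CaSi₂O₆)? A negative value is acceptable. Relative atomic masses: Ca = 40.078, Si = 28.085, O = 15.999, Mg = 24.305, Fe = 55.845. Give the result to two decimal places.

1.02 percentage points

First mineral: 56.170 g Si in 216.547 g formula = 25.94 wt% Si.
Second mineral: 56.170 g Si in 225.378 g formula = 24.92 wt% Si.
25.94% − 24.92% gives a difference of 1.02 percentage points.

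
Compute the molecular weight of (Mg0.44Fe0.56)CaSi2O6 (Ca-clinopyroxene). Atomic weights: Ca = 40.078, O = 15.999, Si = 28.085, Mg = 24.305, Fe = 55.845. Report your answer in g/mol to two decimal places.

234.21 g/mol

M = 0.44×24.305 + 0.56×55.845 + 1×40.078 + 2×28.085 + 6×15.999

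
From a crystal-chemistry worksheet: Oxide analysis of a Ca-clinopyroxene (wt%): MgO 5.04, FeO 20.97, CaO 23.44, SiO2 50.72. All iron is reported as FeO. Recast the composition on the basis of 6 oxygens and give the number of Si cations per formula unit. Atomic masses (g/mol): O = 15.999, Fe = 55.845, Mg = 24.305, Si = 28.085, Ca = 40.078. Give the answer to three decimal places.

5.04 wt% MgO ÷ 40.304 g/mol = 0.12505 mol, giving 0.12505 Mg and 0.12505 O.
20.97 wt% FeO ÷ 71.844 g/mol = 0.29188 mol, giving 0.29188 Fe and 0.29188 O.
23.44 wt% CaO ÷ 56.077 g/mol = 0.41800 mol, giving 0.41800 Ca and 0.41800 O.
50.72 wt% SiO2 ÷ 60.083 g/mol = 0.84417 mol, giving 0.84417 Si and 1.68834 O.
Oxygen sums to 2.52327; scaling by 6/2.52327 = 2.37787 puts the formula on 6 O.
Si: 0.84417 × 2.37787 = 2.007 atoms per formula unit.

2.007 Si apfu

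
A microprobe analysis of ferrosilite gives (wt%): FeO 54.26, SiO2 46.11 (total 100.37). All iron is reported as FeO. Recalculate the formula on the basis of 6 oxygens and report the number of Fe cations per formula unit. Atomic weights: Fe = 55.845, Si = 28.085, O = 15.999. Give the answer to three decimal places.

1.979 Fe apfu

FeO (M=71.844): mol = 0.75525; Fe = 0.75525, O = 0.75525.
SiO2 (M=60.083): mol = 0.76744; Si = 0.76744, O = 1.53488.
ΣO = 2.29013; factor = 6/ΣO = 2.61994.
Fe apfu = 0.75525 × 2.61994 = 1.979.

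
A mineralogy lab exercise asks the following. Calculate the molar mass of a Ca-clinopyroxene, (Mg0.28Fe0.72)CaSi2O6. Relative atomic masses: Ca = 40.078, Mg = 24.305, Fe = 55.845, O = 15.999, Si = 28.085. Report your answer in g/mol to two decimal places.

M = 0.28*24.305 + 0.72*55.845 + 1*40.078 + 2*28.085 + 6*15.999

239.26 g/mol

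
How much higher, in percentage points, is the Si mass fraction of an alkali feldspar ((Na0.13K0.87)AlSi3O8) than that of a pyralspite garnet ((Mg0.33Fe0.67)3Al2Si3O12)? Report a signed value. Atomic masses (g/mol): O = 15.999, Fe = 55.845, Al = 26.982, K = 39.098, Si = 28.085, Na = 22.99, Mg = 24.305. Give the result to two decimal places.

Si in (Na0.13K0.87)AlSi3O8: molar mass 276.233 g/mol; 3×28.085 = 84.255 g → 30.50 wt%.
Si in (Mg0.33Fe0.67)3Al2Si3O12: molar mass 466.517 g/mol; 3×28.085 = 84.255 g → 18.06 wt%.
Difference = 30.50 − 18.06 = 12.44 percentage points.

12.44 percentage points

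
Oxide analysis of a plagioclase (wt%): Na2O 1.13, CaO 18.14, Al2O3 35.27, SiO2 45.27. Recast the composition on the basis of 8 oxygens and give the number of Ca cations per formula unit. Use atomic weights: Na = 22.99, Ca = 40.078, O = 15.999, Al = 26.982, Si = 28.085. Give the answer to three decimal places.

1.13 wt% Na2O ÷ 61.979 g/mol = 0.01823 mol, giving 0.03646 Na and 0.01823 O.
18.14 wt% CaO ÷ 56.077 g/mol = 0.32348 mol, giving 0.32348 Ca and 0.32348 O.
35.27 wt% Al2O3 ÷ 101.961 g/mol = 0.34592 mol, giving 0.69184 Al and 1.03776 O.
45.27 wt% SiO2 ÷ 60.083 g/mol = 0.75346 mol, giving 0.75346 Si and 1.50692 O.
Oxygen sums to 2.88639; scaling by 8/2.88639 = 2.77163 puts the formula on 8 O.
Ca: 0.32348 × 2.77163 = 0.897 atoms per formula unit.

0.897 Ca apfu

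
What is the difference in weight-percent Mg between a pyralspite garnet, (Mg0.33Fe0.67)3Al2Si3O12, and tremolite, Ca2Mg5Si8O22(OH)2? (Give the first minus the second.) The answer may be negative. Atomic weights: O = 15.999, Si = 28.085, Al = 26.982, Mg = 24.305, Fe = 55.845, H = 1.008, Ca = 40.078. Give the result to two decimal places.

Mg in (Mg0.33Fe0.67)3Al2Si3O12: molar mass 466.517 g/mol; 0.99×24.305 = 24.062 g → 5.16 wt%.
Mg in Ca2Mg5Si8O22(OH)2: molar mass 812.353 g/mol; 5×24.305 = 121.525 g → 14.96 wt%.
Difference = 5.16 − 14.96 = -9.80 percentage points.

-9.80 percentage points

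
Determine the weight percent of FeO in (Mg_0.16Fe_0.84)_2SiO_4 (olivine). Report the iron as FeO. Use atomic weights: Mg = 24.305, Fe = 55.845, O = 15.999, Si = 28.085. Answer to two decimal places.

Molar mass of (Mg_0.16Fe_0.84)_2SiO_4 = 0.32·24.305 + 1.68·55.845 + 1·28.085 + 4·15.999 = 193.678 g/mol.
Each formula unit contains 1.68 Fe, equivalent to 1.68/1 = 1.6800 mol FeO.
M(FeO) = 1×55.845 + 1×15.999 = 71.844 g/mol.
Mass of FeO per formula unit = 1.6800 × 71.844 = 120.698 g.
FeO wt% = 120.698 / 193.678 × 100 = 62.32%.

62.32 wt%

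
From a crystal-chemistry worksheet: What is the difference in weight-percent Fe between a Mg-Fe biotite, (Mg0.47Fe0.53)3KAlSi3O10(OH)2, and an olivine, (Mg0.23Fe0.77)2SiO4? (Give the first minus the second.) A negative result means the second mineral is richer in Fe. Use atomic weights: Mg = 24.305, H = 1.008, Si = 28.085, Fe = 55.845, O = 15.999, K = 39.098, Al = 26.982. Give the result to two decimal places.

Fe in (Mg0.47Fe0.53)3KAlSi3O10(OH)2: molar mass 467.403 g/mol; 1.59×55.845 = 88.794 g → 19.00 wt%.
Fe in (Mg0.23Fe0.77)2SiO4: molar mass 189.263 g/mol; 1.54×55.845 = 86.001 g → 45.44 wt%.
Difference = 19.00 − 45.44 = -26.44 percentage points.

-26.44 percentage points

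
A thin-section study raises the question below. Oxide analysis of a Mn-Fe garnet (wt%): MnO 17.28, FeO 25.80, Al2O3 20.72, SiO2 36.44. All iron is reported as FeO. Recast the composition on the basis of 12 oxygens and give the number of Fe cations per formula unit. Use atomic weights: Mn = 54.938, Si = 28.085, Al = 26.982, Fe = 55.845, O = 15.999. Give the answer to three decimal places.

1.777 Fe apfu

MnO (M=70.937): mol = 0.24360; Mn = 0.24360, O = 0.24360.
FeO (M=71.844): mol = 0.35911; Fe = 0.35911, O = 0.35911.
Al2O3 (M=101.961): mol = 0.20321; Al = 0.40642, O = 0.60963.
SiO2 (M=60.083): mol = 0.60649; Si = 0.60649, O = 1.21298.
ΣO = 2.42532; factor = 12/ΣO = 4.94780.
Fe apfu = 0.35911 × 4.94780 = 1.777.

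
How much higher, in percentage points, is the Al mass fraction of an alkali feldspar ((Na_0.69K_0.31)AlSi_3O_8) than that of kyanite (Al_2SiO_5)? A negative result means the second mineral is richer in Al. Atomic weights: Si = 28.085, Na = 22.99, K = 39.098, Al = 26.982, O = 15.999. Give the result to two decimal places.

M((Na_0.69K_0.31)AlSi_3O_8) = 267.212 g/mol, so wt% Al = 26.982/267.212 × 100 = 10.10%.
M(Al_2SiO_5) = 162.044 g/mol, so wt% Al = 53.964/162.044 × 100 = 33.30%.
10.10 − 33.30 = -23.20 pp.

-23.20 percentage points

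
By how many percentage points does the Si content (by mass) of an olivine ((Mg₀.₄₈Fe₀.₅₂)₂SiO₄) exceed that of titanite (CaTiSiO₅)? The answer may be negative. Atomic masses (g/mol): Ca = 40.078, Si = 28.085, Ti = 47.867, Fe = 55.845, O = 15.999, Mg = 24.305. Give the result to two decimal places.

1.86 percentage points

Si in (Mg₀.₄₈Fe₀.₅₂)₂SiO₄: molar mass 173.493 g/mol; 1×28.085 = 28.085 g → 16.19 wt%.
Si in CaTiSiO₅: molar mass 196.025 g/mol; 1×28.085 = 28.085 g → 14.33 wt%.
Difference = 16.19 − 14.33 = 1.86 percentage points.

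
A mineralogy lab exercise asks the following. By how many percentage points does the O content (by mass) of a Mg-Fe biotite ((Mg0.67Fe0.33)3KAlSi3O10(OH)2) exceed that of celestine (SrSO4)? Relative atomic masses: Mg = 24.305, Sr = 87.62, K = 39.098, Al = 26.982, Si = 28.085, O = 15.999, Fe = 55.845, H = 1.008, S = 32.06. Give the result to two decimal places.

M((Mg0.67Fe0.33)3KAlSi3O10(OH)2) = 448.479 g/mol, so wt% O = 191.988/448.479 × 100 = 42.81%.
M(SrSO4) = 183.676 g/mol, so wt% O = 63.996/183.676 × 100 = 34.84%.
42.81 − 34.84 = 7.97 pp.

7.97 percentage points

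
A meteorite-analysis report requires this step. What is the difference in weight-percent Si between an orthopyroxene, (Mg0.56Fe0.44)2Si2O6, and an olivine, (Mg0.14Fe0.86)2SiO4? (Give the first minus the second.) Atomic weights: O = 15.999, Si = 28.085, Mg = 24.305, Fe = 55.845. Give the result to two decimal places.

10.17 percentage points

First mineral: 56.170 g Si in 228.529 g formula = 24.58 wt% Si.
Second mineral: 28.085 g Si in 194.940 g formula = 14.41 wt% Si.
24.58% − 14.41% gives a difference of 10.17 percentage points.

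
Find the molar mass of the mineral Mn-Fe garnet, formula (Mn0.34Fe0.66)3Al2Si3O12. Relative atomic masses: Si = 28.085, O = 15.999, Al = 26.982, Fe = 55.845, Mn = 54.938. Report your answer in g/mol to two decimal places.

M = 1.02(54.938) + 1.98(55.845) + 2(26.982) + 3(28.085) + 12(15.999)

496.82 g/mol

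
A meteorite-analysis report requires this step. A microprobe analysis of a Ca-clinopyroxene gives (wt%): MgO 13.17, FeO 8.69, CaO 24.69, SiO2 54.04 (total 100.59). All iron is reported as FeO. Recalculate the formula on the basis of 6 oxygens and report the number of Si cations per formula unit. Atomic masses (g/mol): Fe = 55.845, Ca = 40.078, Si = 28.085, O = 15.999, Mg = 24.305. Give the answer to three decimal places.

2.008 Si apfu

MgO: 13.17/40.304 = 0.32677 mol → 0.32677 mol Mg, 0.32677 mol O.
FeO: 8.69/71.844 = 0.12096 mol → 0.12096 mol Fe, 0.12096 mol O.
CaO: 24.69/56.077 = 0.44029 mol → 0.44029 mol Ca, 0.44029 mol O.
SiO2: 54.04/60.083 = 0.89942 mol → 0.89942 mol Si, 1.79884 mol O.
Total oxygen = 2.68686 mol. Normalization factor = 6/2.68686 = 2.23309.
Si per 6 O = 0.89942 × 2.23309 = 2.008.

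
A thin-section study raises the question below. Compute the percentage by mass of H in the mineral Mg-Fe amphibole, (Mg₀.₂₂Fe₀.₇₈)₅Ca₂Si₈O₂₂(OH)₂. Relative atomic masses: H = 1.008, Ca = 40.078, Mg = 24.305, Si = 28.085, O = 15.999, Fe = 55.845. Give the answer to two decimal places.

Formula mass = 1.10*24.305 + 3.90*55.845 + 2*40.078 + 8*28.085 + 24*15.999 + 2*1.008 = 935.359 g/mol, of which 2.016 g is H.
So H makes up 2.016/935.359 = 0.0022 of the mass, i.e. 0.22%.

0.22 mass %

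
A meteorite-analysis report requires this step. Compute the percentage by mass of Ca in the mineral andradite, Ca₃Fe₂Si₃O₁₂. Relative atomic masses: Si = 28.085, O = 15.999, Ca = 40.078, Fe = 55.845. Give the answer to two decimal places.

Molar mass of Ca₃Fe₂Si₃O₁₂: 3·40.078 + 2·55.845 + 3·28.085 + 12·15.999 = 508.167 g/mol.
Mass of Ca per formula unit: 3 × 40.078 = 120.234 g.
Weight fraction Ca = 120.234 / 508.167 = 0.2366.

23.66 mass %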